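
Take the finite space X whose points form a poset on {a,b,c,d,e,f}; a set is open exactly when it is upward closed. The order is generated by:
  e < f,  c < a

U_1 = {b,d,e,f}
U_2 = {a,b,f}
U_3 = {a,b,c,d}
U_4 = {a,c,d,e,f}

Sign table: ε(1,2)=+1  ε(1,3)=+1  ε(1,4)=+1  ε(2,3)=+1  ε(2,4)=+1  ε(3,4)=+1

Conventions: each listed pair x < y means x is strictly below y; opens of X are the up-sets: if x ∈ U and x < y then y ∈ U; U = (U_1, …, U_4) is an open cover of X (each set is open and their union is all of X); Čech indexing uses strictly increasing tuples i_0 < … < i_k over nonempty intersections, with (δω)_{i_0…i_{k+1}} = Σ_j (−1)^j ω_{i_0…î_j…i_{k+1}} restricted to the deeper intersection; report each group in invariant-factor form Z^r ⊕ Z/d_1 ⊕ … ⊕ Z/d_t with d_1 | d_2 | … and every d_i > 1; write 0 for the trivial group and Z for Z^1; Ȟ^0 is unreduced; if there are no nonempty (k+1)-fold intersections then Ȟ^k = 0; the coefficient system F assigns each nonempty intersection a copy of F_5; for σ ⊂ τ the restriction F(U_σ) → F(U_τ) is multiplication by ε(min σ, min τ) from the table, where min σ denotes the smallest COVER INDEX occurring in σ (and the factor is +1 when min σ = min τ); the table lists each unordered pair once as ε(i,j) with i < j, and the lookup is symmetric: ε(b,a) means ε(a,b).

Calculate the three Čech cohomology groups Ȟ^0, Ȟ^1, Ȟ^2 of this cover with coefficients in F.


Ȟ^0 = Z/5; Ȟ^1 = 0; Ȟ^2 = Z/5

intersection data:
  U12={b,f} U13={b,d} U14={d,e,f} U23={a,b} U24={a,f} U34={a,c,d}
  U123={b} U124={f} U134={d} U234={a}
C dims 4,6,4; δ0: rk_F5 3; δ1: rk_F5 3
Ȟ^0 = (4 − 3) − 0 = 1, so Ȟ^0 ≅ Z/5
Ȟ^1 = (6 − 3) − 3 = 0, so Ȟ^1 ≅ 0
Ȟ^2 = (4 − 0) − 3 = 1, so Ȟ^2 ≅ Z/5


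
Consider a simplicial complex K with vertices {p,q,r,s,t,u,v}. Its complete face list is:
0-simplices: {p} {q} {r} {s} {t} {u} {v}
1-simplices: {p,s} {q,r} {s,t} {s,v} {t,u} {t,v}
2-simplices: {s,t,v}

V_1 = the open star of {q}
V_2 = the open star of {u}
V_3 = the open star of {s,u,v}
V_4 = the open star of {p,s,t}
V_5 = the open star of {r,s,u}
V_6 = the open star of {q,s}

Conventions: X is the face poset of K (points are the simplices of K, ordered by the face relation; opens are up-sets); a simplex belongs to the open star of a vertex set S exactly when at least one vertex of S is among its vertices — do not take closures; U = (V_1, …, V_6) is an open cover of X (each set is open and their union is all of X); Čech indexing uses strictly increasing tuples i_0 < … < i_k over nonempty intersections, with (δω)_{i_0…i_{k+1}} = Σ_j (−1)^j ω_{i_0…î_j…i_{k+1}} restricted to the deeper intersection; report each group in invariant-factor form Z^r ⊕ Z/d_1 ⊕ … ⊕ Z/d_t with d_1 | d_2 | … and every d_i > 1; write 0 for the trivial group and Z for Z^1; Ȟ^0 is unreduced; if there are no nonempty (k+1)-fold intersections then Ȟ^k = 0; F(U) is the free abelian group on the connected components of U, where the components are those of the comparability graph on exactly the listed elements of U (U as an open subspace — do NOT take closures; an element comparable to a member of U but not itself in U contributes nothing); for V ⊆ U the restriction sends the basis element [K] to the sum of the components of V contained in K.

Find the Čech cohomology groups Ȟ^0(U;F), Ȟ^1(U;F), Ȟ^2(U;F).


intersection data:
  V1={{q},{q,r}} V2={{u},{t,u}} V3={{s},{u},{v},{p,s},{s,t},{s,v},{t,u},{t,v},{s,t,v}} V4={{p},{s},{t},{p,s},{s,t},{s,v},{t,u},{t,v},{s,t,v}} V5={{r},{s},{u},{p,s},{q,r},{s,t},{s,v},{t,u},{s,t,v}} V6={{q},{s},{p,s},{q,r},{s,t},{s,v},{s,t,v}}
  V15={{q,r}} V16={{q},{q,r}} V23={{u},{t,u}} V24={{t,u}} V25={{u},{t,u}} V34={{s},{p,s},{s,t},{s,v},{t,u},{t,v},{s,t,v}} V35={{s},{u},{p,s},{s,t},{s,v},{t,u},{s,t,v}} V36={{s},{p,s},{s,t},{s,v},{s,t,v}} V45={{s},{p,s},{s,t},{s,v},{t,u},{s,t,v}} V46={{s},{p,s},{s,t},{s,v},{s,t,v}} V56={{s},{p,s},{q,r},{s,t},{s,v},{s,t,v}}
  V156={{q,r}} V234={{t,u}} V235={{u},{t,u}} V245={{t,u}} V345={{s},{p,s},{s,t},{s,v},{t,u},{s,t,v}} V346={{s},{p,s},{s,t},{s,v},{s,t,v}} V356={{s},{p,s},{s,t},{s,v},{s,t,v}} V456={{s},{p,s},{s,t},{s,v},{s,t,v}}
  V2345={{t,u}} V3456={{s},{p,s},{s,t},{s,v},{s,t,v}}
components per intersection:
  V1: {{q},{q,r}}
  V2: {{u},{t,u}}
  V3: {{s},{v},{p,s},{s,t},{s,v},{t,v},{s,t,v}} {{u},{t,u}}
  V4: {{p},{s},{t},{p,s},{s,t},{s,v},{t,u},{t,v},{s,t,v}}
  V5: {{r},{q,r}} {{s},{p,s},{s,t},{s,v},{s,t,v}} {{u},{t,u}}
  V6: {{q},{q,r}} {{s},{p,s},{s,t},{s,v},{s,t,v}}
  V15: {{q,r}}
  V16: {{q},{q,r}}
  V23: {{u},{t,u}}
  V24: {{t,u}}
  V25: {{u},{t,u}}
  V34: {{s},{p,s},{s,t},{s,v},{t,v},{s,t,v}} {{t,u}}
  V35: {{s},{p,s},{s,t},{s,v},{s,t,v}} {{u},{t,u}}
  V36: {{s},{p,s},{s,t},{s,v},{s,t,v}}
  V45: {{s},{p,s},{s,t},{s,v},{s,t,v}} {{t,u}}
  V46: {{s},{p,s},{s,t},{s,v},{s,t,v}}
  V56: {{s},{p,s},{s,t},{s,v},{s,t,v}} {{q,r}}
  V156: {{q,r}}
  V234: {{t,u}}
  V235: {{u},{t,u}}
  V245: {{t,u}}
  V345: {{s},{p,s},{s,t},{s,v},{s,t,v}} {{t,u}}
  V346: {{s},{p,s},{s,t},{s,v},{s,t,v}}
  V356: {{s},{p,s},{s,t},{s,v},{s,t,v}}
  V456: {{s},{p,s},{s,t},{s,v},{s,t,v}}
  V2345: {{t,u}}
  V3456: {{s},{p,s},{s,t},{s,v},{s,t,v}}
C dims 10,15,9,2; δ0: rk 8, SNF 1^8; δ1: rk 7, SNF 1^7; δ2: rk 2, SNF 1^2
Ȟ^0 = (10 − 8) − 0 = 2, so Ȟ^0 ≅ Z^2
Ȟ^1 = (15 − 7) − 8 = 0, so Ȟ^1 ≅ 0
Ȟ^2 = (9 − 2) − 7 = 0, so Ȟ^2 ≅ 0

Ȟ^0 ≅ Z^2; Ȟ^1 ≅ 0; Ȟ^2 ≅ 0


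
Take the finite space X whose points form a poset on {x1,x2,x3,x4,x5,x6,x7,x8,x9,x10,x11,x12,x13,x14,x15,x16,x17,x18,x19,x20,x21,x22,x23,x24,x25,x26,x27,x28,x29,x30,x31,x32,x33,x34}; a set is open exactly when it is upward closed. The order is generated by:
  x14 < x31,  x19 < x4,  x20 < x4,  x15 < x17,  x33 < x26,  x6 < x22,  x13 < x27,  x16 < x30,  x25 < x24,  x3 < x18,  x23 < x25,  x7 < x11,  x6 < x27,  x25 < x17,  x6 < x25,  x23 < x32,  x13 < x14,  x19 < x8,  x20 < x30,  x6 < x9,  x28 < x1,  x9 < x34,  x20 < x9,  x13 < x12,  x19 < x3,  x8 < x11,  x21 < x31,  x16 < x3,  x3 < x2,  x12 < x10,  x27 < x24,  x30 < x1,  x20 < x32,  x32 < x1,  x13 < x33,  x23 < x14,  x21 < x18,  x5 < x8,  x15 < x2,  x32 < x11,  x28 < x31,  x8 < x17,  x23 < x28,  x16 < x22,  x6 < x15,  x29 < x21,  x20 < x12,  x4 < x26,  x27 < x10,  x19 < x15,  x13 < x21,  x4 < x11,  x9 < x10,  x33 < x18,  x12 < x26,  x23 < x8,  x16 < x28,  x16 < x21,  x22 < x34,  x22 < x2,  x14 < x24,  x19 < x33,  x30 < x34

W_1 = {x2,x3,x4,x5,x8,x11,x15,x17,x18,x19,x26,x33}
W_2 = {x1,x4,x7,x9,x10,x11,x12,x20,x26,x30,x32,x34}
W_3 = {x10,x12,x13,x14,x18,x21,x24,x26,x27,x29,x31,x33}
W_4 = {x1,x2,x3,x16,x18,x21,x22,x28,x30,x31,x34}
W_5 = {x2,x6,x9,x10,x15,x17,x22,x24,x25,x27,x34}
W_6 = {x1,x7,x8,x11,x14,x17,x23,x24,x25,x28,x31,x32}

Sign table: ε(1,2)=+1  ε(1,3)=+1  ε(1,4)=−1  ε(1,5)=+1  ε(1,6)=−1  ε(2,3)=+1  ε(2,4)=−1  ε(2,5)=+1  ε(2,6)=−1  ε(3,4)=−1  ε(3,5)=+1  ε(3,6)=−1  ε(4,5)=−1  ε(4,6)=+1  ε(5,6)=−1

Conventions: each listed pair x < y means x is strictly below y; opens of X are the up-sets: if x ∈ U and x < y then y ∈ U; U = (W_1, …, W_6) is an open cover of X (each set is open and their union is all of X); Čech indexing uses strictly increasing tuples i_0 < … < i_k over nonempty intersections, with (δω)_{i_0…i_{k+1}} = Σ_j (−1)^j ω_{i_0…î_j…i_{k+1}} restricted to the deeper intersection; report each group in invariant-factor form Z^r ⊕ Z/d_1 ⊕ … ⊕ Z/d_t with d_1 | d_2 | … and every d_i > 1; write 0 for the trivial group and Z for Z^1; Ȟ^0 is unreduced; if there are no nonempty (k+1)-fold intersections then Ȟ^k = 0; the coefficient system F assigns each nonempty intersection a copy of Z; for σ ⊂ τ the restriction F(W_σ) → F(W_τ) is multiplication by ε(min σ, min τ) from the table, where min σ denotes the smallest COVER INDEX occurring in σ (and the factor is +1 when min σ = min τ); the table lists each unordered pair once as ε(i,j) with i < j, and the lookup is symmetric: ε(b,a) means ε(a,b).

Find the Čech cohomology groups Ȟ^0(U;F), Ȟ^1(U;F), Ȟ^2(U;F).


Ȟ^0 = Z, Ȟ^1 = 0 and Ȟ^2 = Z/2

nerve of the cover:
  W12={x4,x11,x26} W13={x18,x26,x33} W14={x2,x3,x18} W15={x2,x15,x17} W16={x8,x11,x17} W23={x10,x12,x26} W24={x1,x30,x34} W25={x9,x10,x34} W26={x1,x7,x11,x32} W34={x18,x21,x31} W35={x10,x24,x27} W36={x14,x24,x31} W45={x2,x22,x34} W46={x1,x28,x31} W56={x17,x24,x25}
  W123={x26} W126={x11} W134={x18} W145={x2} W156={x17} W235={x10} W245={x34} W246={x1} W346={x31} W356={x24}
C dims 6,15,10; δ0: rk 5, SNF 1^5; δ1: rk 10, SNF 1^9·2
Ȟ^0 = (6 − 5) − 0 = 1, so Ȟ^0 ≅ Z
Ȟ^1 = (15 − 10) − 5 = 0, so Ȟ^1 ≅ 0
Ȟ^2 = (10 − 0) − 10 = 0 plus torsion [2], so Ȟ^2 ≅ Z/2


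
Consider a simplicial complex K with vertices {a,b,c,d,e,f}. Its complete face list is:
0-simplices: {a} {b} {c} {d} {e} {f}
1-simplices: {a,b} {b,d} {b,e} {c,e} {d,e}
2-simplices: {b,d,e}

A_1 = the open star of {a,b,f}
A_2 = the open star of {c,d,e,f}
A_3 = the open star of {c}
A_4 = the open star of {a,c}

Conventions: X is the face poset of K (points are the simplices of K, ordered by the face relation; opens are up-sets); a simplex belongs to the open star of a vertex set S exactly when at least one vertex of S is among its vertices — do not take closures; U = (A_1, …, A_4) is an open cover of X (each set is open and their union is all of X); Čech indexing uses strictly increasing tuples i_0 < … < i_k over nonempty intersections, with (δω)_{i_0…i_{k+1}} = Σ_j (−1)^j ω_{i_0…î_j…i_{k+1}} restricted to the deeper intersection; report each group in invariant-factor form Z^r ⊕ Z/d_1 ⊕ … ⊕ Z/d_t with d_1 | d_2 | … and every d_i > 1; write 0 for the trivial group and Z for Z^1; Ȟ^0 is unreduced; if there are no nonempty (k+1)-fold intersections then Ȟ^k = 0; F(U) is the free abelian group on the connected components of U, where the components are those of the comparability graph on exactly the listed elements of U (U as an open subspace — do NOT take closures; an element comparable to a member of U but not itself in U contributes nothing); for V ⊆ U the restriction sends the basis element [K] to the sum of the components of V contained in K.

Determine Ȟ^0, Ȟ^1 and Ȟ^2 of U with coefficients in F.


nonempty intersections:
  A1={{a},{b},{f},{a,b},{b,d},{b,e},{b,d,e}} A2={{c},{d},{e},{f},{b,d},{b,e},{c,e},{d,e},{b,d,e}} A3={{c},{c,e}} A4={{a},{c},{a,b},{c,e}}
  A12={{f},{b,d},{b,e},{b,d,e}} A14={{a},{a,b}} A23={{c},{c,e}} A24={{c},{c,e}} A34={{c},{c,e}}
  A234={{c},{c,e}}
components per intersection:
  A1: {{a},{b},{a,b},{b,d},{b,e},{b,d,e}} {{f}}
  A2: {{c},{d},{e},{b,d},{b,e},{c,e},{d,e},{b,d,e}} {{f}}
  A3: {{c},{c,e}}
  A4: {{a},{a,b}} {{c},{c,e}}
  A12: {{f}} {{b,d},{b,e},{b,d,e}}
  A14: {{a},{a,b}}
  A23: {{c},{c,e}}
  A24: {{c},{c,e}}
  A34: {{c},{c,e}}
  A234: {{c},{c,e}}
C dims 7,6,1; δ0: rk 5, SNF 1^5; δ1: rk 1, SNF 1^1
Ȟ^0: (7−5)−0=2 ⇒ Z^2
Ȟ^1: (6−1)−5=0 ⇒ 0
Ȟ^2: (1−0)−1=0 ⇒ 0

Ȟ^0(U;F) ≅ Z^2, Ȟ^1(U;F) ≅ 0, Ȟ^2(U;F) ≅ 0


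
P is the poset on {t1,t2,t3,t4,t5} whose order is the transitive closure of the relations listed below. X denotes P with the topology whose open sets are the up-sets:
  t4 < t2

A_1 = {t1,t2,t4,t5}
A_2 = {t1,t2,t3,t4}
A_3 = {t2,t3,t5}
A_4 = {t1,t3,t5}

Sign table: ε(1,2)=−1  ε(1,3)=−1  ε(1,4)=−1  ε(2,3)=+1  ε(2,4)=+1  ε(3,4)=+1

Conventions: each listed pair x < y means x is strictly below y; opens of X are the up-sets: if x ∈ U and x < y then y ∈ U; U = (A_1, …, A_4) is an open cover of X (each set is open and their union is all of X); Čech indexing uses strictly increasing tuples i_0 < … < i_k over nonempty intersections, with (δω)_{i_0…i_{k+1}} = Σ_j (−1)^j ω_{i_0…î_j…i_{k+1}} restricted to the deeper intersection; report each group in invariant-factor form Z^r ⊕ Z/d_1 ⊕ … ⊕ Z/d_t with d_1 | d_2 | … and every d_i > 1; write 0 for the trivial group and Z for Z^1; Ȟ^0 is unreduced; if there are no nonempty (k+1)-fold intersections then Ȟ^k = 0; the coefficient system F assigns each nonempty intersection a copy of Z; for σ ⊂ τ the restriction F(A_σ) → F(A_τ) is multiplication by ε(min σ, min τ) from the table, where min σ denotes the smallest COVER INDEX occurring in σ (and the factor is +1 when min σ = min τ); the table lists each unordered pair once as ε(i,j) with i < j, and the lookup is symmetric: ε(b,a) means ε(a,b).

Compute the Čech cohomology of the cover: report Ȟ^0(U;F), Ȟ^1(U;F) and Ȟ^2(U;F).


Ȟ^0(U;F) ≅ Z, Ȟ^1(U;F) ≅ 0 and Ȟ^2(U;F) ≅ Z

nerve simplices:
  A12={t1,t2,t4} A13={t2,t5} A14={t1,t5} A23={t2,t3} A24={t1,t3} A34={t3,t5}
  A123={t2} A124={t1} A134={t5} A234={t3}
C dims 4,6,4; δ0: rk 3, SNF 1^3; δ1: rk 3, SNF 1^3
degree 0: 4−3−0 = 1 → Ȟ^0 ≅ Z
degree 1: 6−3−3 = 0 → Ȟ^1 ≅ 0
degree 2: 4−0−3 = 1 → Ȟ^2 ≅ Z


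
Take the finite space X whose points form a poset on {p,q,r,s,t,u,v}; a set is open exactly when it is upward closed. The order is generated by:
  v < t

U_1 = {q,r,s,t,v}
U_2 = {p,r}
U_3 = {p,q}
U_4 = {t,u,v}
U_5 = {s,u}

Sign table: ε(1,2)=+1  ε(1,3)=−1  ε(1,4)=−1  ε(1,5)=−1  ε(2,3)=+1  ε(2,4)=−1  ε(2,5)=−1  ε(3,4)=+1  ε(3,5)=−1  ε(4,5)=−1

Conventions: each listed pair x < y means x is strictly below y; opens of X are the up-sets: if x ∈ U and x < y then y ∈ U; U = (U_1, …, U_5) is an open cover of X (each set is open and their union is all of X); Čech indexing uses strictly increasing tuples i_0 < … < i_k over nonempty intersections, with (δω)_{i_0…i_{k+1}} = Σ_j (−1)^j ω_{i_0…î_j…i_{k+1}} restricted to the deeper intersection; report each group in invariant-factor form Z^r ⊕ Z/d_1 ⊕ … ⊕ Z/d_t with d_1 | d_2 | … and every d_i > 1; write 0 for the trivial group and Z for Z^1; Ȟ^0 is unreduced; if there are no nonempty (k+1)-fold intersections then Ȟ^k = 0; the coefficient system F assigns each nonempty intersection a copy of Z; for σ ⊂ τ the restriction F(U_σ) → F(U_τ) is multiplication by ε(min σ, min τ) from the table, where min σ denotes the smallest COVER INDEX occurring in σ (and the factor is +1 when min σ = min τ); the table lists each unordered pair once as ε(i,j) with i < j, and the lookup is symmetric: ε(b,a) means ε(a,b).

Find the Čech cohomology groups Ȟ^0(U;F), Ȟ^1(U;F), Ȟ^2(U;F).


Ȟ^0(U;F) ≅ 0,  Ȟ^1(U;F) ≅ Z ⊕ Z/2,  Ȟ^2(U;F) ≅ 0

nerve simplices:
  U12={r} U13={q} U14={t,v} U15={s} U23={p} U45={u}
C dims 5,6; δ0: rk 5, SNF 1^4·2
degree 0: 5−5−0 = 0 → Ȟ^0 ≅ 0
degree 1: 6−0−5 = 1 plus torsion [2] → Ȟ^1 ≅ Z ⊕ Z/2
degree 2: 0−0−0 = 0 → Ȟ^2 ≅ 0


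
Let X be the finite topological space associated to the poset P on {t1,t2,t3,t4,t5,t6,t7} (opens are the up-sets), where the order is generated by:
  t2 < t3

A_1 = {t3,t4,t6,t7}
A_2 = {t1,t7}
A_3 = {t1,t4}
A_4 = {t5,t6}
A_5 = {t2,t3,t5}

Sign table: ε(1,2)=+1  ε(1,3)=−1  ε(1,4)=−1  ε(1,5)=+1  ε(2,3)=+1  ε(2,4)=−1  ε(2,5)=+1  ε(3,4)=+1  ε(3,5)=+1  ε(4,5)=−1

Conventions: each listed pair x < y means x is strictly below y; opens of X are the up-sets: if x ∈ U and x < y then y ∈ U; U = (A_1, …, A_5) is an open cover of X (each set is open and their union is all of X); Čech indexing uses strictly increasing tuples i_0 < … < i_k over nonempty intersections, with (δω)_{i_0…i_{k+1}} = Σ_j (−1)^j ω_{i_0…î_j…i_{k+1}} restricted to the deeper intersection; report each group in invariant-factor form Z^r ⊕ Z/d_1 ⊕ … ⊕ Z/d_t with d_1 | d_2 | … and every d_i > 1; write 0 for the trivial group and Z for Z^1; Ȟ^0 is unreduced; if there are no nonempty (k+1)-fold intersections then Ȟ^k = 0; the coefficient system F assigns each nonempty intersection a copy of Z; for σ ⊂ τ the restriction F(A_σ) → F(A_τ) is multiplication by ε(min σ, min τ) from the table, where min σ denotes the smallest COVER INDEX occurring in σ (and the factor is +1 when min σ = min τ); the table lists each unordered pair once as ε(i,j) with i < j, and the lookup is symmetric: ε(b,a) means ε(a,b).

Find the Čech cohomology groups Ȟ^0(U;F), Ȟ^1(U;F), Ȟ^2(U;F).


Ȟ^0 = 0,  Ȟ^1 = Z ⊕ Z/2,  Ȟ^2 = 0

nonempty intersections:
  A12={t7} A13={t4} A14={t6} A15={t3} A23={t1} A45={t5}
C dims 5,6; δ0: rk 5, SNF 1^4·2
Ȟ^0: (5−5)−0=0 ⇒ 0
Ȟ^1: (6−0)−5=1 plus torsion [2] ⇒ Z ⊕ Z/2
Ȟ^2: (0−0)−0=0 ⇒ 0


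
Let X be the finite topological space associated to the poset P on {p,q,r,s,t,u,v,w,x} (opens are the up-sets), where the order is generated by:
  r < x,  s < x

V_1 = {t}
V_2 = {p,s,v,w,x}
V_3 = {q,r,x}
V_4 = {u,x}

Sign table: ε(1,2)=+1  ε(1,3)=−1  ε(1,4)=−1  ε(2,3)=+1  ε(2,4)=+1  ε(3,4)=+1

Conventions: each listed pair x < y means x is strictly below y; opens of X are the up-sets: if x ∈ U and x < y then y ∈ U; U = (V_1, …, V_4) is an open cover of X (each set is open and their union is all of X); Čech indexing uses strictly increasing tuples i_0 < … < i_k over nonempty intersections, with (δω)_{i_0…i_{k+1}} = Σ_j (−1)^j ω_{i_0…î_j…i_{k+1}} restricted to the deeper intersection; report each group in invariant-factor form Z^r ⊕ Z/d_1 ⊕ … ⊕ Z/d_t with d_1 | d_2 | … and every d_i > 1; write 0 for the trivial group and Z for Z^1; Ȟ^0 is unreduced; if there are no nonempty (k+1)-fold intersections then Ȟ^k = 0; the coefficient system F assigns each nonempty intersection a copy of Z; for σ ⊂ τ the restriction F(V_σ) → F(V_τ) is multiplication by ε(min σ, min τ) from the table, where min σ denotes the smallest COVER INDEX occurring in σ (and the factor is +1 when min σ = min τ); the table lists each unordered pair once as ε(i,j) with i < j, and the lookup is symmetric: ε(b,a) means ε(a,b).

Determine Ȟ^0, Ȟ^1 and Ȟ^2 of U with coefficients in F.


nonempty overlaps:
  V23={x} V24={x} V34={x}
  V234={x}
C dims 4,3,1; δ0: rk 2, SNF 1^2; δ1: rk 1, SNF 1^1
degree 0: 4−2−0 = 2 → Ȟ^0 ≅ Z^2
degree 1: 3−1−2 = 0 → Ȟ^1 ≅ 0
degree 2: 1−0−1 = 0 → Ȟ^2 ≅ 0

Ȟ^0(U;F) ≅ Z^2, Ȟ^1(U;F) ≅ 0 and Ȟ^2(U;F) ≅ 0


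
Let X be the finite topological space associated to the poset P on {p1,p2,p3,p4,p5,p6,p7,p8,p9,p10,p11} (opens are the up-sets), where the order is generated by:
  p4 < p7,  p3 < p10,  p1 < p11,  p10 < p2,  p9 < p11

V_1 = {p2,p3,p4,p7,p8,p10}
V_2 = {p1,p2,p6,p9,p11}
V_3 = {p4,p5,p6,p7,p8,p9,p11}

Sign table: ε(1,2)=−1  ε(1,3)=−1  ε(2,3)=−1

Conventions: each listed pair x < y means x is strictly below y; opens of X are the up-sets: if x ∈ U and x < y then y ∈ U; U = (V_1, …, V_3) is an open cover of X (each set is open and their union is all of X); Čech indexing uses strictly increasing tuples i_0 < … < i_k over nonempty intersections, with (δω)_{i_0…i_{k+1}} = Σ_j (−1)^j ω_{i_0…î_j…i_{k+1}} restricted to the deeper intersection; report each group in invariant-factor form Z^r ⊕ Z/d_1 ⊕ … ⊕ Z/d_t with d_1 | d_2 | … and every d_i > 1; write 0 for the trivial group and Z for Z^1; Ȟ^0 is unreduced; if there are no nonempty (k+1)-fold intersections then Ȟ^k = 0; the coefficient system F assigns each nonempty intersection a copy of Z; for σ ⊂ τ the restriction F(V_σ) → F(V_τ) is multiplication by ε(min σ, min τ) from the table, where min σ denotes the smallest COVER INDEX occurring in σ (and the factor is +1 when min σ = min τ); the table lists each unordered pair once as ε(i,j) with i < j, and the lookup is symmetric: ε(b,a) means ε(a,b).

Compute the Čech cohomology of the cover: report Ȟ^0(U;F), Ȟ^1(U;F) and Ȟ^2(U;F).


Ȟ^0(U;F) ≅ 0,  Ȟ^1(U;F) ≅ Z/2,  Ȟ^2(U;F) ≅ 0

nerve of the cover:
  V12={p2} V13={p4,p7,p8} V23={p6,p9,p11}
C dims 3,3; δ0: rk 3, SNF 1^2·2
Ȟ^0 = (3 − 3) − 0 = 0, so Ȟ^0 ≅ 0
Ȟ^1 = (3 − 0) − 3 = 0 plus torsion [2], so Ȟ^1 ≅ Z/2
Ȟ^2 = (0 − 0) − 0 = 0, so Ȟ^2 ≅ 0


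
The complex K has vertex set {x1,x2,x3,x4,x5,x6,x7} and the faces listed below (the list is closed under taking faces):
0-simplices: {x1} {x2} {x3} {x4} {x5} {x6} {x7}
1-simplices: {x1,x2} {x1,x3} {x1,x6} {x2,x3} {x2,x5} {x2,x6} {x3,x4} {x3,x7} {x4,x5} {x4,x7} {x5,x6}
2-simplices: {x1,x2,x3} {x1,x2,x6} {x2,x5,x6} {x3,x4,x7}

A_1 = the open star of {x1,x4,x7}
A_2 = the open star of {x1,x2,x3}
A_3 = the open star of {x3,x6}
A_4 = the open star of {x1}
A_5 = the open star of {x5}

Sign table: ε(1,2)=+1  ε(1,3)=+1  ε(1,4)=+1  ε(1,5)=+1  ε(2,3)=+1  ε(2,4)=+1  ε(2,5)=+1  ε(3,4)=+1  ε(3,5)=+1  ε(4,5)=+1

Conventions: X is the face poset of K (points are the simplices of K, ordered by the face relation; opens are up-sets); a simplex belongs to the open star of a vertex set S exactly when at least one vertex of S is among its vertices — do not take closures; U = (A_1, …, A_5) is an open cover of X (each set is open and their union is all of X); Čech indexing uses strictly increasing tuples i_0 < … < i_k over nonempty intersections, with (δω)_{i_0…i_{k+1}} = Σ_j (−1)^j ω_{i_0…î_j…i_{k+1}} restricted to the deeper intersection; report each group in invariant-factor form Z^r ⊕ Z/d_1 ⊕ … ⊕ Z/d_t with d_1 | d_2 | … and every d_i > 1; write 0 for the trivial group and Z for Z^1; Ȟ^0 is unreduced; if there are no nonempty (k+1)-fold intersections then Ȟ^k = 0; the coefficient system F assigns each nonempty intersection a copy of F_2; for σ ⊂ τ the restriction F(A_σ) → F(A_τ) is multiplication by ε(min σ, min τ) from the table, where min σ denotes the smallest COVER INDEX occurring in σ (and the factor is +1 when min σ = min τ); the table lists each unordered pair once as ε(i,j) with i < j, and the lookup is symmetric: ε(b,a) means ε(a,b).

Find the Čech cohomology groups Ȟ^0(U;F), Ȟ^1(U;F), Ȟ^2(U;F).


nerve of the cover:
  A1={{x1},{x4},{x7},{x1,x2},{x1,x3},{x1,x6},{x3,x4},{x3,x7},{x4,x5},{x4,x7},{x1,x2,x3},{x1,x2,x6},{x3,x4,x7}} A2={{x1},{x2},{x3},{x1,x2},{x1,x3},{x1,x6},{x2,x3},{x2,x5},{x2,x6},{x3,x4},{x3,x7},{x1,x2,x3},{x1,x2,x6},{x2,x5,x6},{x3,x4,x7}} A3={{x3},{x6},{x1,x3},{x1,x6},{x2,x3},{x2,x6},{x3,x4},{x3,x7},{x5,x6},{x1,x2,x3},{x1,x2,x6},{x2,x5,x6},{x3,x4,x7}} A4={{x1},{x1,x2},{x1,x3},{x1,x6},{x1,x2,x3},{x1,x2,x6}} A5={{x5},{x2,x5},{x4,x5},{x5,x6},{x2,x5,x6}}
  A12={{x1},{x1,x2},{x1,x3},{x1,x6},{x3,x4},{x3,x7},{x1,x2,x3},{x1,x2,x6},{x3,x4,x7}} A13={{x1,x3},{x1,x6},{x3,x4},{x3,x7},{x1,x2,x3},{x1,x2,x6},{x3,x4,x7}} A14={{x1},{x1,x2},{x1,x3},{x1,x6},{x1,x2,x3},{x1,x2,x6}} A15={{x4,x5}} A23={{x3},{x1,x3},{x1,x6},{x2,x3},{x2,x6},{x3,x4},{x3,x7},{x1,x2,x3},{x1,x2,x6},{x2,x5,x6},{x3,x4,x7}} A24={{x1},{x1,x2},{x1,x3},{x1,x6},{x1,x2,x3},{x1,x2,x6}} A25={{x2,x5},{x2,x5,x6}} A34={{x1,x3},{x1,x6},{x1,x2,x3},{x1,x2,x6}} A35={{x5,x6},{x2,x5,x6}}
  A123={{x1,x3},{x1,x6},{x3,x4},{x3,x7},{x1,x2,x3},{x1,x2,x6},{x3,x4,x7}} A124={{x1},{x1,x2},{x1,x3},{x1,x6},{x1,x2,x3},{x1,x2,x6}} A134={{x1,x3},{x1,x6},{x1,x2,x3},{x1,x2,x6}} A234={{x1,x3},{x1,x6},{x1,x2,x3},{x1,x2,x6}} A235={{x2,x5,x6}}
  A1234={{x1,x3},{x1,x6},{x1,x2,x3},{x1,x2,x6}}
C dims 5,9,5,1; δ0: rk_F2 4; δ1: rk_F2 4; δ2: rk_F2 1
Ȟ^0 = (5 − 4) − 0 = 1, so Ȟ^0 ≅ Z/2
Ȟ^1 = (9 − 4) − 4 = 1, so Ȟ^1 ≅ Z/2
Ȟ^2 = (5 − 1) − 4 = 0, so Ȟ^2 ≅ 0

Ȟ^0 ≅ Z/2, Ȟ^1 ≅ Z/2 and Ȟ^2 ≅ 0


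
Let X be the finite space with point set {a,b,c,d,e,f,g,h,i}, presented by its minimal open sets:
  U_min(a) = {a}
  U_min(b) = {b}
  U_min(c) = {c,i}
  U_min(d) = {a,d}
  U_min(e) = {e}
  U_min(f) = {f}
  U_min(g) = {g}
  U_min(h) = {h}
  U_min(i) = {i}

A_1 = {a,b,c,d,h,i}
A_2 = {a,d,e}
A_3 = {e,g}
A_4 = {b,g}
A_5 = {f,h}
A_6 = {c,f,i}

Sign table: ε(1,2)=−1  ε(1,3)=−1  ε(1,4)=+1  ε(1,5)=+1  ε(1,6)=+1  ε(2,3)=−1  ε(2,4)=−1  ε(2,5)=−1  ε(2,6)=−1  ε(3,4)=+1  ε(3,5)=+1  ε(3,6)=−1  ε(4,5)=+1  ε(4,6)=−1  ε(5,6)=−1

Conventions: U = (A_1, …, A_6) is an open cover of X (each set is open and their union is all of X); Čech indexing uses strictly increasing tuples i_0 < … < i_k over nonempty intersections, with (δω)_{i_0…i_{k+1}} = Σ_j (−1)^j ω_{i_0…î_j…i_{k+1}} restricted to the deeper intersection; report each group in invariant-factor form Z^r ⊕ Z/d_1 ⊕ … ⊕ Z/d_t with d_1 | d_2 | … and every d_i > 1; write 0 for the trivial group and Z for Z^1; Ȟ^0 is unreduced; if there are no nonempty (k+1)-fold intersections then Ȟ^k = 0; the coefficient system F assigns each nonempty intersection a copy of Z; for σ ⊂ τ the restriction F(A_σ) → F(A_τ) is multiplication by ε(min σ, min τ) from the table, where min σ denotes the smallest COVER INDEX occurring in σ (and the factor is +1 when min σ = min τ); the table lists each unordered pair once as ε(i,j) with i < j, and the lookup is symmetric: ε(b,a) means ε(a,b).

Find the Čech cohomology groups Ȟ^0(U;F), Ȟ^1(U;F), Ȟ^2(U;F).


nonempty overlaps:
  A12={a,d} A14={b} A15={h} A16={c,i} A23={e} A34={g} A56={f}
C dims 6,7; δ0: rk 6, SNF 1^5·2
degree 0: 6−6−0 = 0 → Ȟ^0 ≅ 0
degree 1: 7−0−6 = 1 plus torsion [2] → Ȟ^1 ≅ Z ⊕ Z/2
degree 2: 0−0−0 = 0 → Ȟ^2 ≅ 0

Ȟ^0(U;F) ≅ 0, Ȟ^1(U;F) ≅ Z ⊕ Z/2, Ȟ^2(U;F) ≅ 0


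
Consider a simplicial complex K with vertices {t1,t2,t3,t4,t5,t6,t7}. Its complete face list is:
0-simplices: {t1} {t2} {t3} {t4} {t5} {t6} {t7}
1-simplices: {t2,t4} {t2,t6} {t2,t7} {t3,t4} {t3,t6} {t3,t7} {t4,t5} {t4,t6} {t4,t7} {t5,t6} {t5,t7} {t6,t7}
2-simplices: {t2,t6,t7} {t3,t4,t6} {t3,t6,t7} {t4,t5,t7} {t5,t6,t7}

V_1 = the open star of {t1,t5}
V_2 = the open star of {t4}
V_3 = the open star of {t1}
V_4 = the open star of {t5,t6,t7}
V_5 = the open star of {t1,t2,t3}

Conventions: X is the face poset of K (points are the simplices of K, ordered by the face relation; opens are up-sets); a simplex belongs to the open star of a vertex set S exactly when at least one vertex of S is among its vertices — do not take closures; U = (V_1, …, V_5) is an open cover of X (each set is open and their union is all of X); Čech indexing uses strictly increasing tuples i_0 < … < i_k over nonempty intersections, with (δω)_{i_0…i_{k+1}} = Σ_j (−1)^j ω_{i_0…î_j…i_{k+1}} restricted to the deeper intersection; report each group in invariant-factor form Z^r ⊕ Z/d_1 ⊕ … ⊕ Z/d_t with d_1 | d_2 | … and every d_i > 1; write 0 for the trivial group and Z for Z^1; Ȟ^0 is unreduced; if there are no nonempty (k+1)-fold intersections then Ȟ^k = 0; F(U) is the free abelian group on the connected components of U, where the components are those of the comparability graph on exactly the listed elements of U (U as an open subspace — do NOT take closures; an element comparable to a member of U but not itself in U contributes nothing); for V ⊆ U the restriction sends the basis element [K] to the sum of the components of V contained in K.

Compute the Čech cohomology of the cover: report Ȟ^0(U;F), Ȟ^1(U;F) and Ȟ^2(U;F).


Ȟ^0(U;F) ≅ Z^2, Ȟ^1(U;F) ≅ Z^2 and Ȟ^2(U;F) ≅ 0

nonempty overlaps:
  V1={{t1},{t5},{t4,t5},{t5,t6},{t5,t7},{t4,t5,t7},{t5,t6,t7}} V2={{t4},{t2,t4},{t3,t4},{t4,t5},{t4,t6},{t4,t7},{t3,t4,t6},{t4,t5,t7}} V3={{t1}} V4={{t5},{t6},{t7},{t2,t6},{t2,t7},{t3,t6},{t3,t7},{t4,t5},{t4,t6},{t4,t7},{t5,t6},{t5,t7},{t6,t7},{t2,t6,t7},{t3,t4,t6},{t3,t6,t7},{t4,t5,t7},{t5,t6,t7}} V5={{t1},{t2},{t3},{t2,t4},{t2,t6},{t2,t7},{t3,t4},{t3,t6},{t3,t7},{t2,t6,t7},{t3,t4,t6},{t3,t6,t7}}
  V12={{t4,t5},{t4,t5,t7}} V13={{t1}} V14={{t5},{t4,t5},{t5,t6},{t5,t7},{t4,t5,t7},{t5,t6,t7}} V15={{t1}} V24={{t4,t5},{t4,t6},{t4,t7},{t3,t4,t6},{t4,t5,t7}} V25={{t2,t4},{t3,t4},{t3,t4,t6}} V35={{t1}} V45={{t2,t6},{t2,t7},{t3,t6},{t3,t7},{t2,t6,t7},{t3,t4,t6},{t3,t6,t7}}
  V124={{t4,t5},{t4,t5,t7}} V135={{t1}} V245={{t3,t4,t6}}
components per intersection:
  V1: {{t1}} {{t5},{t4,t5},{t5,t6},{t5,t7},{t4,t5,t7},{t5,t6,t7}}
  V2: {{t4},{t2,t4},{t3,t4},{t4,t5},{t4,t6},{t4,t7},{t3,t4,t6},{t4,t5,t7}}
  V3: {{t1}}
  V4: {{t5},{t6},{t7},{t2,t6},{t2,t7},{t3,t6},{t3,t7},{t4,t5},{t4,t6},{t4,t7},{t5,t6},{t5,t7},{t6,t7},{t2,t6,t7},{t3,t4,t6},{t3,t6,t7},{t4,t5,t7},{t5,t6,t7}}
  V5: {{t1}} {{t2},{t2,t4},{t2,t6},{t2,t7},{t2,t6,t7}} {{t3},{t3,t4},{t3,t6},{t3,t7},{t3,t4,t6},{t3,t6,t7}}
  V12: {{t4,t5},{t4,t5,t7}}
  V13: {{t1}}
  V14: {{t5},{t4,t5},{t5,t6},{t5,t7},{t4,t5,t7},{t5,t6,t7}}
  V15: {{t1}}
  V24: {{t4,t5},{t4,t7},{t4,t5,t7}} {{t4,t6},{t3,t4,t6}}
  V25: {{t2,t4}} {{t3,t4},{t3,t4,t6}}
  V35: {{t1}}
  V45: {{t2,t6},{t2,t7},{t2,t6,t7}} {{t3,t6},{t3,t7},{t3,t4,t6},{t3,t6,t7}}
  V124: {{t4,t5},{t4,t5,t7}}
  V135: {{t1}}
  V245: {{t3,t4,t6}}
C dims 8,11,3; δ0: rk 6, SNF 1^6; δ1: rk 3, SNF 1^3
degree 0: 8−6−0 = 2 → Ȟ^0 ≅ Z^2
degree 1: 11−3−6 = 2 → Ȟ^1 ≅ Z^2
degree 2: 3−0−3 = 0 → Ȟ^2 ≅ 0


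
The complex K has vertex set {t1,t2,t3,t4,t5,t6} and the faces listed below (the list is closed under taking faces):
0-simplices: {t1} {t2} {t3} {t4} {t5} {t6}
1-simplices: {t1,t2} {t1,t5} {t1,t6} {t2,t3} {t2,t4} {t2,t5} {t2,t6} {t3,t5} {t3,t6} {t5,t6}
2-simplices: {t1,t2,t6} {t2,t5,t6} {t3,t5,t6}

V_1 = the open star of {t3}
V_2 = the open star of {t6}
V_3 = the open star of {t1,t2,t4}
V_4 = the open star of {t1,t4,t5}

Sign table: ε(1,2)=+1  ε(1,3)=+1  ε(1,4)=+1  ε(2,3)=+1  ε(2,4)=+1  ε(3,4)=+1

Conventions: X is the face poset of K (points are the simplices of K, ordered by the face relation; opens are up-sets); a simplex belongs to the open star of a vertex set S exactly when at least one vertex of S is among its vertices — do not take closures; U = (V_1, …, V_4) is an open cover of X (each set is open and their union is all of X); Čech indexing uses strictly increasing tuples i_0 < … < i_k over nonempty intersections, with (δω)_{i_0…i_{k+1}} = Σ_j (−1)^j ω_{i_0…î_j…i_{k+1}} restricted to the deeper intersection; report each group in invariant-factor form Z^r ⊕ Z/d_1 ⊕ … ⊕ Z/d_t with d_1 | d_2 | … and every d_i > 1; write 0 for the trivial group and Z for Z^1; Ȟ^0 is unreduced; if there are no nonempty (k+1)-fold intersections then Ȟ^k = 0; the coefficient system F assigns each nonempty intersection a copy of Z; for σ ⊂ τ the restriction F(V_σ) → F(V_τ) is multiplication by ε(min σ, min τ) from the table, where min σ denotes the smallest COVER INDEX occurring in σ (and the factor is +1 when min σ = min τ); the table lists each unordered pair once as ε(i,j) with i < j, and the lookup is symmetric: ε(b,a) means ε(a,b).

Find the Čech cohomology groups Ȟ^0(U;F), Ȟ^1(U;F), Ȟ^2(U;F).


Ȟ^0(U;F) ≅ Z; Ȟ^1(U;F) ≅ Z; Ȟ^2(U;F) ≅ 0

nonempty overlaps:
  V1={{t3},{t2,t3},{t3,t5},{t3,t6},{t3,t5,t6}} V2={{t6},{t1,t6},{t2,t6},{t3,t6},{t5,t6},{t1,t2,t6},{t2,t5,t6},{t3,t5,t6}} V3={{t1},{t2},{t4},{t1,t2},{t1,t5},{t1,t6},{t2,t3},{t2,t4},{t2,t5},{t2,t6},{t1,t2,t6},{t2,t5,t6}} V4={{t1},{t4},{t5},{t1,t2},{t1,t5},{t1,t6},{t2,t4},{t2,t5},{t3,t5},{t5,t6},{t1,t2,t6},{t2,t5,t6},{t3,t5,t6}}
  V12={{t3,t6},{t3,t5,t6}} V13={{t2,t3}} V14={{t3,t5},{t3,t5,t6}} V23={{t1,t6},{t2,t6},{t1,t2,t6},{t2,t5,t6}} V24={{t1,t6},{t5,t6},{t1,t2,t6},{t2,t5,t6},{t3,t5,t6}} V34={{t1},{t4},{t1,t2},{t1,t5},{t1,t6},{t2,t4},{t2,t5},{t1,t2,t6},{t2,t5,t6}}
  V124={{t3,t5,t6}} V234={{t1,t6},{t1,t2,t6},{t2,t5,t6}}
C dims 4,6,2; δ0: rk 3, SNF 1^3; δ1: rk 2, SNF 1^2
degree 0: 4−3−0 = 1 → Ȟ^0 ≅ Z
degree 1: 6−2−3 = 1 → Ȟ^1 ≅ Z
degree 2: 2−0−2 = 0 → Ȟ^2 ≅ 0


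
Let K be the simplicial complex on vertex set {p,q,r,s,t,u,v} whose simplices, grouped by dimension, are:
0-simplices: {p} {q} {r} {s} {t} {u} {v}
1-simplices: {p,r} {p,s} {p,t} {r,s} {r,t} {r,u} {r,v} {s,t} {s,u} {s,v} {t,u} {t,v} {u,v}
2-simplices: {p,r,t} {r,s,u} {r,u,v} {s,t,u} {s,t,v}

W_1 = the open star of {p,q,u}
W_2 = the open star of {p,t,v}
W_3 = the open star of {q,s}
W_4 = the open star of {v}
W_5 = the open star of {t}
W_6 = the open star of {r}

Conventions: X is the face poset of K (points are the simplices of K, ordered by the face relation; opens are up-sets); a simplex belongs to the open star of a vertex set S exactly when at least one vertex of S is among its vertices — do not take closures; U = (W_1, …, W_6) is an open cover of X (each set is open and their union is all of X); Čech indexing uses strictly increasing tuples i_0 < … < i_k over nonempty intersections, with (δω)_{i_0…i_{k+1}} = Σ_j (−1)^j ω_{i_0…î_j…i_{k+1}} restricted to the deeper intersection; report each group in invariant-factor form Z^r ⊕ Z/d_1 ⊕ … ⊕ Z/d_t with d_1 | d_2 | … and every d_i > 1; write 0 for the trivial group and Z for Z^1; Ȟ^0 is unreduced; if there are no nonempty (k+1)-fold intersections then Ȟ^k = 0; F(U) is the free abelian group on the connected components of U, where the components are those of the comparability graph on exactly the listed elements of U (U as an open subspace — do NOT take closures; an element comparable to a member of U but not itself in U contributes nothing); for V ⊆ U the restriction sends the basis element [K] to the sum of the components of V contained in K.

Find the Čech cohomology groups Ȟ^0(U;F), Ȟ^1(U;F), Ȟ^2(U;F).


nonempty overlaps:
  W1={{p},{q},{u},{p,r},{p,s},{p,t},{r,u},{s,u},{t,u},{u,v},{p,r,t},{r,s,u},{r,u,v},{s,t,u}} W2={{p},{t},{v},{p,r},{p,s},{p,t},{r,t},{r,v},{s,t},{s,v},{t,u},{t,v},{u,v},{p,r,t},{r,u,v},{s,t,u},{s,t,v}} W3={{q},{s},{p,s},{r,s},{s,t},{s,u},{s,v},{r,s,u},{s,t,u},{s,t,v}} W4={{v},{r,v},{s,v},{t,v},{u,v},{r,u,v},{s,t,v}} W5={{t},{p,t},{r,t},{s,t},{t,u},{t,v},{p,r,t},{s,t,u},{s,t,v}} W6={{r},{p,r},{r,s},{r,t},{r,u},{r,v},{p,r,t},{r,s,u},{r,u,v}}
  W12={{p},{p,r},{p,s},{p,t},{t,u},{u,v},{p,r,t},{r,u,v},{s,t,u}} W13={{q},{p,s},{s,u},{r,s,u},{s,t,u}} W14={{u,v},{r,u,v}} W15={{p,t},{t,u},{p,r,t},{s,t,u}} W16={{p,r},{r,u},{p,r,t},{r,s,u},{r,u,v}} W23={{p,s},{s,t},{s,v},{s,t,u},{s,t,v}} W24={{v},{r,v},{s,v},{t,v},{u,v},{r,u,v},{s,t,v}} W25={{t},{p,t},{r,t},{s,t},{t,u},{t,v},{p,r,t},{s,t,u},{s,t,v}} W26={{p,r},{r,t},{r,v},{p,r,t},{r,u,v}} W34={{s,v},{s,t,v}} W35={{s,t},{s,t,u},{s,t,v}} W36={{r,s},{r,s,u}} W45={{t,v},{s,t,v}} W46={{r,v},{r,u,v}} W56={{r,t},{p,r,t}}
  W123={{p,s},{s,t,u}} W124={{u,v},{r,u,v}} W125={{p,t},{t,u},{p,r,t},{s,t,u}} W126={{p,r},{p,r,t},{r,u,v}} W135={{s,t,u}} W136={{r,s,u}} W146={{r,u,v}} W156={{p,r,t}} W234={{s,v},{s,t,v}} W235={{s,t},{s,t,u},{s,t,v}} W245={{t,v},{s,t,v}} W246={{r,v},{r,u,v}} W256={{r,t},{p,r,t}} W345={{s,t,v}}
  W1235={{s,t,u}} W1246={{r,u,v}} W1256={{p,r,t}} W2345={{s,t,v}}
components per intersection:
  W1: {{p},{p,r},{p,s},{p,t},{p,r,t}} {{q}} {{u},{r,u},{s,u},{t,u},{u,v},{r,s,u},{r,u,v},{s,t,u}}
  W2: {{p},{t},{v},{p,r},{p,s},{p,t},{r,t},{r,v},{s,t},{s,v},{t,u},{t,v},{u,v},{p,r,t},{r,u,v},{s,t,u},{s,t,v}}
  W3: {{q}} {{s},{p,s},{r,s},{s,t},{s,u},{s,v},{r,s,u},{s,t,u},{s,t,v}}
  W4: {{v},{r,v},{s,v},{t,v},{u,v},{r,u,v},{s,t,v}}
  W5: {{t},{p,t},{r,t},{s,t},{t,u},{t,v},{p,r,t},{s,t,u},{s,t,v}}
  W6: {{r},{p,r},{r,s},{r,t},{r,u},{r,v},{p,r,t},{r,s,u},{r,u,v}}
  W12: {{p},{p,r},{p,s},{p,t},{p,r,t}} {{t,u},{s,t,u}} {{u,v},{r,u,v}}
  W13: {{q}} {{p,s}} {{s,u},{r,s,u},{s,t,u}}
  W14: {{u,v},{r,u,v}}
  W15: {{p,t},{p,r,t}} {{t,u},{s,t,u}}
  W16: {{p,r},{p,r,t}} {{r,u},{r,s,u},{r,u,v}}
  W23: {{p,s}} {{s,t},{s,v},{s,t,u},{s,t,v}}
  W24: {{v},{r,v},{s,v},{t,v},{u,v},{r,u,v},{s,t,v}}
  W25: {{t},{p,t},{r,t},{s,t},{t,u},{t,v},{p,r,t},{s,t,u},{s,t,v}}
  W26: {{p,r},{r,t},{p,r,t}} {{r,v},{r,u,v}}
  W34: {{s,v},{s,t,v}}
  W35: {{s,t},{s,t,u},{s,t,v}}
  W36: {{r,s},{r,s,u}}
  W45: {{t,v},{s,t,v}}
  W46: {{r,v},{r,u,v}}
  W56: {{r,t},{p,r,t}}
  W123: {{p,s}} {{s,t,u}}
  W124: {{u,v},{r,u,v}}
  W125: {{p,t},{p,r,t}} {{t,u},{s,t,u}}
  W126: {{p,r},{p,r,t}} {{r,u,v}}
  W135: {{s,t,u}}
  W136: {{r,s,u}}
  W146: {{r,u,v}}
  W156: {{p,r,t}}
  W234: {{s,v},{s,t,v}}
  W235: {{s,t},{s,t,u},{s,t,v}}
  W245: {{t,v},{s,t,v}}
  W246: {{r,v},{r,u,v}}
  W256: {{r,t},{p,r,t}}
  W345: {{s,t,v}}
  W1235: {{s,t,u}}
  W1246: {{r,u,v}}
  W1256: {{p,r,t}}
  W2345: {{s,t,v}}
C dims 9,23,17,4; δ0: rk 7, SNF 1^7; δ1: rk 13, SNF 1^13; δ2: rk 4, SNF 1^4
degree 0: 9−7−0 = 2 → Ȟ^0 ≅ Z^2
degree 1: 23−13−7 = 3 → Ȟ^1 ≅ Z^3
degree 2: 17−4−13 = 0 → Ȟ^2 ≅ 0

Ȟ^0 = Z^2, Ȟ^1 = Z^3, Ȟ^2 = 0


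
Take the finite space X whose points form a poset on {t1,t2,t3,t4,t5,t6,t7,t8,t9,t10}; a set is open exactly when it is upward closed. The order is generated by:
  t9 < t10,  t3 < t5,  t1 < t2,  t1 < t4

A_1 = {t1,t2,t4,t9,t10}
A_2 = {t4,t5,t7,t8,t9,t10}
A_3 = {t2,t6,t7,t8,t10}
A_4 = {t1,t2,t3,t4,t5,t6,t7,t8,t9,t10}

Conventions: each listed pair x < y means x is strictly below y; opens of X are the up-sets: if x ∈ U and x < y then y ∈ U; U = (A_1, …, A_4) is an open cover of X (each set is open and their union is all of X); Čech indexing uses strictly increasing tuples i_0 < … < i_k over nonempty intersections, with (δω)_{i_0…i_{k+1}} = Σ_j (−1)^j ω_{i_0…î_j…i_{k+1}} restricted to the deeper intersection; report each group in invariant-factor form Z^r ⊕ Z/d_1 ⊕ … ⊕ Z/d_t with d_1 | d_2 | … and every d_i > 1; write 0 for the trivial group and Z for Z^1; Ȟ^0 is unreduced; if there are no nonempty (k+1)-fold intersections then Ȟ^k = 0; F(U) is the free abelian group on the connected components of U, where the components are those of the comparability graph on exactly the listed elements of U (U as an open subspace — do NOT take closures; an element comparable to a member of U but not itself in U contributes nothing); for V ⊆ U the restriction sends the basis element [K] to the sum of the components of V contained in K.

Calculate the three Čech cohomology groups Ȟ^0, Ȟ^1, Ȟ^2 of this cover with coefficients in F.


Ȟ^0 = Z^6; Ȟ^1 = 0; Ȟ^2 = 0

nerve simplices:
  A12={t4,t9,t10} A13={t2,t10} A14={t1,t2,t4,t9,t10} A23={t7,t8,t10} A24={t4,t5,t7,t8,t9,t10} A34={t2,t6,t7,t8,t10}
  A123={t10} A124={t4,t9,t10} A134={t2,t10} A234={t7,t8,t10}
  A1234={t10}
components per intersection:
  A1: {t1,t2,t4} {t9,t10}
  A2: {t4} {t5} {t7} {t8} {t9,t10}
  A3: {t2} {t6} {t7} {t8} {t10}
  A4: {t1,t2,t4} {t3,t5} {t6} {t7} {t8} {t9,t10}
  A12: {t4} {t9,t10}
  A13: {t2} {t10}
  A14: {t1,t2,t4} {t9,t10}
  A23: {t7} {t8} {t10}
  A24: {t4} {t5} {t7} {t8} {t9,t10}
  A34: {t2} {t6} {t7} {t8} {t10}
  A123: {t10}
  A124: {t4} {t9,t10}
  A134: {t2} {t10}
  A234: {t7} {t8} {t10}
  A1234: {t10}
C dims 18,19,8,1; δ0: rk 12, SNF 1^12; δ1: rk 7, SNF 1^7; δ2: rk 1, SNF 1^1
degree 0: 18−12−0 = 6 → Ȟ^0 ≅ Z^6
degree 1: 19−7−12 = 0 → Ȟ^1 ≅ 0
degree 2: 8−1−7 = 0 → Ȟ^2 ≅ 0


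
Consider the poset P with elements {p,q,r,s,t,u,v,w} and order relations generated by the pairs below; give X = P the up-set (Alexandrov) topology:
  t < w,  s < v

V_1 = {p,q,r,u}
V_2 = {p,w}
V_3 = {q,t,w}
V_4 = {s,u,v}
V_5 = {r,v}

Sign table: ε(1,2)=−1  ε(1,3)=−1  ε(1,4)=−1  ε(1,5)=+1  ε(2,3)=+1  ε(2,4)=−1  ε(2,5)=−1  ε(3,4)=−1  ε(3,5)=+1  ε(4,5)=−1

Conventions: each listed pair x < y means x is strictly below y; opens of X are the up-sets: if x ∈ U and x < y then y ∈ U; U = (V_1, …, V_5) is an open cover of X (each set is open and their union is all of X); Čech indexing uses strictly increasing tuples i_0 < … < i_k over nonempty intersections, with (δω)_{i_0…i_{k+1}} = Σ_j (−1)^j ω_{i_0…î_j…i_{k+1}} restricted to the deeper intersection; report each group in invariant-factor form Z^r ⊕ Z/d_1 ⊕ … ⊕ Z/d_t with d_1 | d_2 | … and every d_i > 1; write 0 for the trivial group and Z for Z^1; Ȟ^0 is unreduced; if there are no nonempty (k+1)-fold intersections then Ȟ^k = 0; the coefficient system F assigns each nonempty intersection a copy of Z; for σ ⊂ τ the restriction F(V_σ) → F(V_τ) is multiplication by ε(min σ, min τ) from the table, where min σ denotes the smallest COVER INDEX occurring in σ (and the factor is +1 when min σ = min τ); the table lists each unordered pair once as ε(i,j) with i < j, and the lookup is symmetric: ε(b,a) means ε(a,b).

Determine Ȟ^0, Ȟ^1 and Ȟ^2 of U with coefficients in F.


Ȟ^0 = Z, Ȟ^1 = Z^2 and Ȟ^2 = 0

nerve of the cover:
  V12={p} V13={q} V14={u} V15={r} V23={w} V45={v}
C dims 5,6; δ0: rk 4, SNF 1^4
Ȟ^0 = (5 − 4) − 0 = 1, so Ȟ^0 ≅ Z
Ȟ^1 = (6 − 0) − 4 = 2, so Ȟ^1 ≅ Z^2
Ȟ^2 = (0 − 0) − 0 = 0, so Ȟ^2 ≅ 0


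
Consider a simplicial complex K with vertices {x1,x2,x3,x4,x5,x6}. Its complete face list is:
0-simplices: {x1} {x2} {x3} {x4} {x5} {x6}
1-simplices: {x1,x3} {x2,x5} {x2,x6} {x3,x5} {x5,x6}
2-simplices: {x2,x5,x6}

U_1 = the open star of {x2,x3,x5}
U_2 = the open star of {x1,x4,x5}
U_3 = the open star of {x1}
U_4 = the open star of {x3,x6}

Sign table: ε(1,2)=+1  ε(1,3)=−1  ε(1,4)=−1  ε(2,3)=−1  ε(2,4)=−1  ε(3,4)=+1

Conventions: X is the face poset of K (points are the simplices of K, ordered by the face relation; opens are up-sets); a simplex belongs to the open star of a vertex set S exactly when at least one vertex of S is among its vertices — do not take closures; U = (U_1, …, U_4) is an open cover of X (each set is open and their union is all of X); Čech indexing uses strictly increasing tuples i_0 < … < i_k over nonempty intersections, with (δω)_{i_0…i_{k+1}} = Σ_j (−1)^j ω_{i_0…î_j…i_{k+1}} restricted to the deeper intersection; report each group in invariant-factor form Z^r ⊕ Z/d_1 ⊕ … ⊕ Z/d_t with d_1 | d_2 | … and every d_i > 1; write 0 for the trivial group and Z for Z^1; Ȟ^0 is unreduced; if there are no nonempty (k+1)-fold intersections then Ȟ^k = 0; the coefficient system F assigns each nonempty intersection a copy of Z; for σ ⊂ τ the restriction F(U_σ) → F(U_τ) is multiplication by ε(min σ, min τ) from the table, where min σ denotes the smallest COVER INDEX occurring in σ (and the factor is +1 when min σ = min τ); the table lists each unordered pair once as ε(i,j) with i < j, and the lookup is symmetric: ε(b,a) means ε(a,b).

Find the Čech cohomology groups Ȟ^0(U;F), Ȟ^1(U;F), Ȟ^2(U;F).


Ȟ^0(U;F) ≅ Z,  Ȟ^1(U;F) ≅ 0,  Ȟ^2(U;F) ≅ 0

cover nerve:
  U1={{x2},{x3},{x5},{x1,x3},{x2,x5},{x2,x6},{x3,x5},{x5,x6},{x2,x5,x6}} U2={{x1},{x4},{x5},{x1,x3},{x2,x5},{x3,x5},{x5,x6},{x2,x5,x6}} U3={{x1},{x1,x3}} U4={{x3},{x6},{x1,x3},{x2,x6},{x3,x5},{x5,x6},{x2,x5,x6}}
  U12={{x5},{x1,x3},{x2,x5},{x3,x5},{x5,x6},{x2,x5,x6}} U13={{x1,x3}} U14={{x3},{x1,x3},{x2,x6},{x3,x5},{x5,x6},{x2,x5,x6}} U23={{x1},{x1,x3}} U24={{x1,x3},{x3,x5},{x5,x6},{x2,x5,x6}} U34={{x1,x3}}
  U123={{x1,x3}} U124={{x1,x3},{x3,x5},{x5,x6},{x2,x5,x6}} U134={{x1,x3}} U234={{x1,x3}}
  U1234={{x1,x3}}
C dims 4,6,4,1; δ0: rk 3, SNF 1^3; δ1: rk 3, SNF 1^3; δ2: rk 1, SNF 1^1
Ȟ^0: (4−3)−0=1 ⇒ Z
Ȟ^1: (6−3)−3=0 ⇒ 0
Ȟ^2: (4−1)−3=0 ⇒ 0
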